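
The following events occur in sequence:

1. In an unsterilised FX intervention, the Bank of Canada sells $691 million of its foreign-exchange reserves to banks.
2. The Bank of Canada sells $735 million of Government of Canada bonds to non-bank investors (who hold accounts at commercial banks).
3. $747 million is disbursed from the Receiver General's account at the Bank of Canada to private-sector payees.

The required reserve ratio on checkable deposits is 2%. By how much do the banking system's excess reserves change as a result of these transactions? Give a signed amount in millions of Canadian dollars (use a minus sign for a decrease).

FX sale $691 million: reserves −$691M, deposits 0.
Asset sale (to non-banks) $735 million: reserves −$735M, deposits −$735M.
Government spending $747 million: reserves +$747M, deposits +$747M.
Totals: Δreserves = −$679M, Δdeposits = +$12M.
Δrequired reserves = 2% × +$12M = +$0.24M.
Δexcess reserves = Δreserves − Δrequired = −$679M − (+$0.24M) = -$679.24 million.

-$679.24 million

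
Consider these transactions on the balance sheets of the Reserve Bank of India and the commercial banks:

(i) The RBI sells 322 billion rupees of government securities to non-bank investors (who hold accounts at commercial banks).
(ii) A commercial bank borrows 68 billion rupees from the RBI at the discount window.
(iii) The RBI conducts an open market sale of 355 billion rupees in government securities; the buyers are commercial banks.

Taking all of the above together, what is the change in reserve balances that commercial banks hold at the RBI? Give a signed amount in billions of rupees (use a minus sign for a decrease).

Asset sale (to non-banks) 322 billion rupees: the non-bank buyers' banks settle from reserves → −322B.
Discount-window loan 68 billion rupees: the loan is credited to the bank's reserve account → +68B.
OMO sale (to banks) 355 billion rupees: the buying banks pay out of their reserve balances → −355B.
Net: −322 + 68 − 355 = -609 billion.

-609 billion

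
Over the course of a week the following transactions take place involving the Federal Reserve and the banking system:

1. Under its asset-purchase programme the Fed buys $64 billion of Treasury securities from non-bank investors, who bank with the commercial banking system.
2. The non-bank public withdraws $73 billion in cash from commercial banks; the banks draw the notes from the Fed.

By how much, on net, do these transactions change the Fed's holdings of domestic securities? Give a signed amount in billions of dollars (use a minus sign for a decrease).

+$64 billion

Asset purchase (from non-banks) $64 billion: securities added to the Fed's portfolio → +$64B.
Currency withdrawal $73 billion: the Fed's securities portfolio is untouched → 0.
Net: 64 + 0 = +$64 billion.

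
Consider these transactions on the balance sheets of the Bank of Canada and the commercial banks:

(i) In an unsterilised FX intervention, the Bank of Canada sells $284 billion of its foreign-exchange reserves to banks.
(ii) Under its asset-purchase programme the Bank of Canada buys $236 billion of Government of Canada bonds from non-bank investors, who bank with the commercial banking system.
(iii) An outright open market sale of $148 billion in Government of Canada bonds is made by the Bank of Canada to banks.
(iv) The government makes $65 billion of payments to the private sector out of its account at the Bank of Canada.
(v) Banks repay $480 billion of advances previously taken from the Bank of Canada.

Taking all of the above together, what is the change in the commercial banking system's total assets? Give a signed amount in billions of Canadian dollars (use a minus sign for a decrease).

-$179 billion

FX sale $284 billion: just an asset swap on bank balance sheets → 0.
Asset purchase (from non-banks) $236 billion: bank balance sheets expand → +$236B.
OMO sale (to banks) $148 billion: just an asset swap on bank balance sheets → 0.
Government spending $65 billion: bank balance sheets expand → +$65B.
Discount-window repayment $480 billion: bank balance sheets shrink → −$480B.
Net: 0 + 236 + 0 + 65 − 480 = -$179 billion.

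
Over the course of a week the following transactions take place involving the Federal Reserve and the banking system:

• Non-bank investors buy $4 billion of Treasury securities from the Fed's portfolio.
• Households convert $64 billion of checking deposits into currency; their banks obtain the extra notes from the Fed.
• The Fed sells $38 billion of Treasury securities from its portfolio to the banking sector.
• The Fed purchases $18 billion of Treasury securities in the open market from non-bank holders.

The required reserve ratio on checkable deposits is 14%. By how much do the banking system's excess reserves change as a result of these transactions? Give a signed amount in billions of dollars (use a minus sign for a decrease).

-$81 billion

Asset sale (to non-banks) $4 billion: reserves −$4B, deposits −$4B.
Currency withdrawal $64 billion: reserves −$64B, deposits −$64B.
OMO sale (to banks) $38 billion: reserves −$38B, deposits 0.
Asset purchase (from non-banks) $18 billion: reserves +$18B, deposits +$18B.
Totals: Δreserves = −$88B, Δdeposits = −$50B.
Δrequired reserves = 14% × −$50B = −$7B.
Δexcess reserves = Δreserves − Δrequired = −$88B − (−$7B) = -$81 billion.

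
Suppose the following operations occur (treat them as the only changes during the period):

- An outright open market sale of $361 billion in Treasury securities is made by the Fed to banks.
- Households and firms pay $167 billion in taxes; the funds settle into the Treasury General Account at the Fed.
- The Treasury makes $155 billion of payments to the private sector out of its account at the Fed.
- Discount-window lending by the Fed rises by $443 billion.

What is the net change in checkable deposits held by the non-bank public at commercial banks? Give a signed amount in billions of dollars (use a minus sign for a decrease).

-$12 billion

OMO sale (to banks) $361 billion: the counterparty is a bank, so public deposits are unchanged → 0.
Government account inflow $167 billion: non-bank counterparties' bank balances fall → −$167B.
Government spending $155 billion: non-bank counterparties' bank balances rise → +$155B.
Discount-window loan $443 billion: the counterparty is a bank, so public deposits are unchanged → 0.
Net: 0 − 167 + 155 + 0 = -$12 billion.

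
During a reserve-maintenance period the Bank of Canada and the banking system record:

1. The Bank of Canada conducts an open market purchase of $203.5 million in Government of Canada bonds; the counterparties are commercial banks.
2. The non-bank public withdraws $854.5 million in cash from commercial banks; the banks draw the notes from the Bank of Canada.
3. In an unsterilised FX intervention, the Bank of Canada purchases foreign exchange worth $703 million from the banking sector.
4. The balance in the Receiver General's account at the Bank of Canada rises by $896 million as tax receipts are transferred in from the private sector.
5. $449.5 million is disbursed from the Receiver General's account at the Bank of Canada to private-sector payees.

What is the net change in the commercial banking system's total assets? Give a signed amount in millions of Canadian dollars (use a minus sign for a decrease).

-$1301 million

OMO purchase (from banks) $203.5 million: just an asset swap on bank balance sheets → 0.
Currency withdrawal $854.5 million: bank balance sheets shrink → −$854.5M.
FX purchase $703 million: just an asset swap on bank balance sheets → 0.
Government account inflow $896 million: bank balance sheets shrink → −$896M.
Government spending $449.5 million: bank balance sheets expand → +$449.5M.
Net: 0 − 854.5 + 0 − 896 + 449.5 = -$1301 million.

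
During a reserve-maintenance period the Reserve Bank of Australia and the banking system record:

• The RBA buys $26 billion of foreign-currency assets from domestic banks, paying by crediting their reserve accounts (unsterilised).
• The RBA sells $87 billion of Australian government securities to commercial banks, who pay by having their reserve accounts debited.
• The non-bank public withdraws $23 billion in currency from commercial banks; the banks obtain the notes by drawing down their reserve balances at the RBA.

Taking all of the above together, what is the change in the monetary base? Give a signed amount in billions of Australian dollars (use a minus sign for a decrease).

-$61 billion

FX purchase $26 billion: RBA balance sheet expands → +$26B.
OMO sale (to banks) $87 billion: RBA balance sheet contracts → −$87B.
Currency withdrawal $23 billion: just a shift between currency and reserves — both are base money → 0.
Net: 26 − 87 + 0 = -$61 billion.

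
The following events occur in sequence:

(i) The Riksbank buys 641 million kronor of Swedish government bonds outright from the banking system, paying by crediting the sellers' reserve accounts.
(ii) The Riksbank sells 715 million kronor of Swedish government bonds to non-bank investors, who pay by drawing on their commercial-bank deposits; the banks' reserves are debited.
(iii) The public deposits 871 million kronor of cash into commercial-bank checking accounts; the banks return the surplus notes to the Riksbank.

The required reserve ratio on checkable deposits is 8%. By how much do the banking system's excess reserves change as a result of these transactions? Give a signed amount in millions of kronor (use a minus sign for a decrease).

+784.52 million

OMO purchase (from banks) 641 million kronor: reserves +641M, deposits 0.
Asset sale (to non-banks) 715 million kronor: reserves −715M, deposits −715M.
Currency deposit 871 million kronor: reserves +871M, deposits +871M.
Totals: Δreserves = +797M, Δdeposits = +156M.
Δrequired reserves = 8% × +156M = +12.48M.
Δexcess reserves = Δreserves − Δrequired = +797M − (+12.48M) = +784.52 million.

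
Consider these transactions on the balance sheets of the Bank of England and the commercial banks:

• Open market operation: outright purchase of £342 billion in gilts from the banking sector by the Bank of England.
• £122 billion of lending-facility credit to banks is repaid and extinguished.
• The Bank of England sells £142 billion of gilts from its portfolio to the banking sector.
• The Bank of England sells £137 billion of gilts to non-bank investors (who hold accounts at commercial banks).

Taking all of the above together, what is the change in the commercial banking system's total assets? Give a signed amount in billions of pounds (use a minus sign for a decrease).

-£259 billion

Bank of England balance sheet:
  Assets:      Securities +£63B, Loans to banks −£122B
  Liabilities: Bank reserves −£59B
Commercial banking system:
  Assets:      Reserves at CB −£59B, Securities −£200B
  Liabilities: Checkable deposits −£137B, Borrowings from CB −£122B
Change in total bank assets = -£259 billion.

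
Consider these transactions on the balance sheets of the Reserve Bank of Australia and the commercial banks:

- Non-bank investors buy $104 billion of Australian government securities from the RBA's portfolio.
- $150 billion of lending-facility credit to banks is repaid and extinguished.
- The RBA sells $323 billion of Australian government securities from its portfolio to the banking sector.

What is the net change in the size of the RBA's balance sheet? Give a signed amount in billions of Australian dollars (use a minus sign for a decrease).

-$577 billion

RBA balance sheet:
  Assets:      Securities −$427B, Loans to banks −$150B
  Liabilities: Bank reserves −$577B
Change in total RBA assets = -$577 billion.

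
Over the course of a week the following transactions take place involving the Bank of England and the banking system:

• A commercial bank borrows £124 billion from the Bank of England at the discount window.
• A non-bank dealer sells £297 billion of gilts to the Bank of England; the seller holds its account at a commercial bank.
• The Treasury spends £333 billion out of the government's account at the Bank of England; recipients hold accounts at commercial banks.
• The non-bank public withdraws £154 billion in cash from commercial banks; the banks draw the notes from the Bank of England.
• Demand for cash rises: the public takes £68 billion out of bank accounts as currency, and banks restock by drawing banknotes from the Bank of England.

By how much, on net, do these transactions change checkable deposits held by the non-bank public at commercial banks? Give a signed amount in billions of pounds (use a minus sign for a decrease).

+£408 billion

Discount-window loan £124 billion: the counterparty is a bank, so public deposits are unchanged → 0.
Asset purchase (from non-banks) £297 billion: non-bank counterparties' bank balances rise → +£297B.
Government spending £333 billion: non-bank counterparties' bank balances rise → +£333B.
Currency withdrawal £154 billion: non-bank counterparties' bank balances fall → −£154B.
Currency withdrawal £68 billion: non-bank counterparties' bank balances fall → −£68B.
Net: 0 + 297 + 333 − 154 − 68 = +£408 billion.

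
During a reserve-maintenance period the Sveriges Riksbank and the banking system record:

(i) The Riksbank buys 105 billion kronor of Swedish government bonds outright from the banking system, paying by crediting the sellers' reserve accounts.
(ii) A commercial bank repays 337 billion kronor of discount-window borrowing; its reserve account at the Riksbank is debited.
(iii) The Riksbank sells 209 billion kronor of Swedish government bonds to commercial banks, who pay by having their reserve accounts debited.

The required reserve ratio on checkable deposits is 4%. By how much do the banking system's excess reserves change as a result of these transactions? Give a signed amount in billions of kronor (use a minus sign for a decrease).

OMO purchase (from banks) 105 billion kronor: reserves +105B, deposits 0.
Discount-window repayment 337 billion kronor: reserves −337B, deposits 0.
OMO sale (to banks) 209 billion kronor: reserves −209B, deposits 0.
Totals: Δreserves = −441B, Δdeposits = 0.
Δrequired reserves = 4% × 0 = 0.
Δexcess reserves = Δreserves − Δrequired = −441B − (0) = -441 billion.

-441 billion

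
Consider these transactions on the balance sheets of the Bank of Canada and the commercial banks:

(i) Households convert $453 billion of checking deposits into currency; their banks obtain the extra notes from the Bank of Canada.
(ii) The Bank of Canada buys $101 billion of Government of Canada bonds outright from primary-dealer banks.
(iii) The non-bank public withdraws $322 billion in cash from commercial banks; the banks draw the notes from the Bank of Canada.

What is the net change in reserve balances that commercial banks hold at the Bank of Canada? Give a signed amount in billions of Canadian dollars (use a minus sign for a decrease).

-$674 billion

Bank of Canada balance sheet:
  Assets:      Securities +$101B
  Liabilities: Bank reserves −$674B, Currency in circulation +$775B
So the change in reserve balances that commercial banks hold at the Bank of Canada is -$674 billion.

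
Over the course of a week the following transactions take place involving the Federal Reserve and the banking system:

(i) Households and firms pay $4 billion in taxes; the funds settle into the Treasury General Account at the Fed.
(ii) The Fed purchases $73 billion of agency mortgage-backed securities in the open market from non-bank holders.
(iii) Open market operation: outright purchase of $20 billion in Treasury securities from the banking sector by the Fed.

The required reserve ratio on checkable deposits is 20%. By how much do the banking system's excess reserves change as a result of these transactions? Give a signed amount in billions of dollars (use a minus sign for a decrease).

Government account inflow $4 billion: reserves −$4B, deposits −$4B.
Asset purchase (from non-banks) $73 billion: reserves +$73B, deposits +$73B.
OMO purchase (from banks) $20 billion: reserves +$20B, deposits 0.
Totals: Δreserves = +$89B, Δdeposits = +$69B.
Δrequired reserves = 20% × +$69B = +$13.8B.
Δexcess reserves = Δreserves − Δrequired = +$89B − (+$13.8B) = +$75.2 billion.

+$75.2 billion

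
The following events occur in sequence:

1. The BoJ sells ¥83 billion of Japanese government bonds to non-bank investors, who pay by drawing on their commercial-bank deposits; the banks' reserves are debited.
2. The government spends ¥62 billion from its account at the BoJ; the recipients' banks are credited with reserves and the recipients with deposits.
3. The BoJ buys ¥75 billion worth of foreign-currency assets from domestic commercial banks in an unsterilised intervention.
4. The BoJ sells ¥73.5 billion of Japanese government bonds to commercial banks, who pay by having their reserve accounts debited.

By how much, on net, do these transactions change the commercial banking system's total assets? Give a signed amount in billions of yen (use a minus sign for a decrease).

BoJ balance sheet:
  Assets:      Securities −¥156.5B, Foreign assets +¥75B
  Liabilities: Bank reserves −¥19.5B, Government deposits −¥62B
Commercial banking system:
  Assets:      Reserves at CB −¥19.5B, Securities +¥73.5B, Foreign assets −¥75B
  Liabilities: Checkable deposits −¥21B
Change in total bank assets = -¥21 billion.

-¥21 billion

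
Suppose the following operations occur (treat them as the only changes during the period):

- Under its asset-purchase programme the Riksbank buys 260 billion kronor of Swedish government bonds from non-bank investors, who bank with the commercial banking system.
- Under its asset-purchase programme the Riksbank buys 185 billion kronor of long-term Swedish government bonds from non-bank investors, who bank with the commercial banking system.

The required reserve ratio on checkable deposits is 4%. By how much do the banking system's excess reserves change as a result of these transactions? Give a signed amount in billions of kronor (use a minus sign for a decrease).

+427.2 billion

Asset purchase (from non-banks) 260 billion kronor: reserves +260B, deposits +260B.
Asset purchase (from non-banks) 185 billion kronor: reserves +185B, deposits +185B.
Totals: Δreserves = +445B, Δdeposits = +445B.
Δrequired reserves = 4% × +445B = +17.8B.
Δexcess reserves = Δreserves − Δrequired = +445B − (+17.8B) = +427.2 billion.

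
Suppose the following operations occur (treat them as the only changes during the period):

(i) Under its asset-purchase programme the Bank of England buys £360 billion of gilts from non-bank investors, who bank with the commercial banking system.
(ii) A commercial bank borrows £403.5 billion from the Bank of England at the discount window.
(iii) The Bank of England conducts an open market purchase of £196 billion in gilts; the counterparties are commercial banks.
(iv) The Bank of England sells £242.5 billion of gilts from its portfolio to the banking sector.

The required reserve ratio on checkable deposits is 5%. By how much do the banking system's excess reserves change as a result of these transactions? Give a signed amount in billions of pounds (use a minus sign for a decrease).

Asset purchase (from non-banks) £360 billion: reserves +£360B, deposits +£360B.
Discount-window loan £403.5 billion: reserves +£403.5B, deposits 0.
OMO purchase (from banks) £196 billion: reserves +£196B, deposits 0.
OMO sale (to banks) £242.5 billion: reserves −£242.5B, deposits 0.
Totals: Δreserves = +£717B, Δdeposits = +£360B.
Δrequired reserves = 5% × +£360B = +£18B.
Δexcess reserves = Δreserves − Δrequired = +£717B − (+£18B) = +£699 billion.

+£699 billion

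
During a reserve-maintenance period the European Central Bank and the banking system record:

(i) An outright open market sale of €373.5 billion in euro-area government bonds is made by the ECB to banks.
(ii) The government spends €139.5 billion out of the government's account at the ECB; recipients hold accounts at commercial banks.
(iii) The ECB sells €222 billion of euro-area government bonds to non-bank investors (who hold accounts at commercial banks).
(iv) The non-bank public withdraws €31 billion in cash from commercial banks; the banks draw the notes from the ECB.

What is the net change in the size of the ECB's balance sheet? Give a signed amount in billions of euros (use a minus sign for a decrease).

OMO sale (to banks) €373.5 billion: an ECB asset is shed → −€373.5B.
Government spending €139.5 billion: only the composition of liabilities changes → 0.
Asset sale (to non-banks) €222 billion: an ECB asset is shed → −€222B.
Currency withdrawal €31 billion: only the composition of liabilities changes → 0.
Net: −373.5 + 0 − 222 + 0 = -€595.5 billion.

-€595.5 billion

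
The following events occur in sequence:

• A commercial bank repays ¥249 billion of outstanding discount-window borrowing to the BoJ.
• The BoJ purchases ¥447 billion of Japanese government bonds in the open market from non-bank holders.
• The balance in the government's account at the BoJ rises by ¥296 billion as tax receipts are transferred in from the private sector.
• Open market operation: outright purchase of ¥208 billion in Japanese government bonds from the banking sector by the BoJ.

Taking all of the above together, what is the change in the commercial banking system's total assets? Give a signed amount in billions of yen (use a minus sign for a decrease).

-¥98 billion

BoJ balance sheet:
  Assets:      Securities +¥655B, Loans to banks −¥249B
  Liabilities: Bank reserves +¥110B, Government deposits +¥296B
Commercial banking system:
  Assets:      Reserves at CB +¥110B, Securities −¥208B
  Liabilities: Checkable deposits +¥151B, Borrowings from CB −¥249B
Change in total bank assets = -¥98 billion.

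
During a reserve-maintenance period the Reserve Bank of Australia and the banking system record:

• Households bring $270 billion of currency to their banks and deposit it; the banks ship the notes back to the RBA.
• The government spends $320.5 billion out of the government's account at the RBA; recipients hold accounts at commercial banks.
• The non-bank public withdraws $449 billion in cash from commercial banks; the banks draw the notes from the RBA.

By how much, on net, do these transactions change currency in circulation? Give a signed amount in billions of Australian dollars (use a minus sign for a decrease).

Currency deposit $270 billion: notes return to the central bank → −$270B.
Government spending $320.5 billion: no currency enters or leaves circulation → 0.
Currency withdrawal $449 billion: notes leave the central bank → +$449B.
Net: −270 + 0 + 449 = +$179 billion.

+$179 billion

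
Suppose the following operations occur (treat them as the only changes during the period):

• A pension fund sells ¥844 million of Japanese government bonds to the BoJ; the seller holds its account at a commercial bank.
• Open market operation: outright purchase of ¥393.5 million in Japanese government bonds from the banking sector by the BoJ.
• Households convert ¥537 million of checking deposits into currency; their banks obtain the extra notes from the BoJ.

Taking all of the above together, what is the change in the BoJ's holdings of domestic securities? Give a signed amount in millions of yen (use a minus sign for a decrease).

+¥1237.5 million

BoJ balance sheet:
  Assets:      Securities +¥1237.5M
  Liabilities: Bank reserves +¥700.5M, Currency in circulation +¥537M
So the change in the BoJ's holdings of domestic securities is +¥1237.5 million.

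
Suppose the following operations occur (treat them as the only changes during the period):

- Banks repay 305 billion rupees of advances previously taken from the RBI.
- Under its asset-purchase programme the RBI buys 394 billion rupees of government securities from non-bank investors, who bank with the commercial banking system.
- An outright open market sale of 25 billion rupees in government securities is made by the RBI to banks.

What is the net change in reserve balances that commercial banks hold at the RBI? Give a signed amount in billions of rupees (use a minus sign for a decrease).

+64 billion

Discount-window repayment 305 billion rupees: repayment is debited from reserves → −305B.
Asset purchase (from non-banks) 394 billion rupees: the RBI pays by crediting reserve accounts → +394B.
OMO sale (to banks) 25 billion rupees: the buying banks pay out of their reserve balances → −25B.
Net: −305 + 394 − 25 = +64 billion.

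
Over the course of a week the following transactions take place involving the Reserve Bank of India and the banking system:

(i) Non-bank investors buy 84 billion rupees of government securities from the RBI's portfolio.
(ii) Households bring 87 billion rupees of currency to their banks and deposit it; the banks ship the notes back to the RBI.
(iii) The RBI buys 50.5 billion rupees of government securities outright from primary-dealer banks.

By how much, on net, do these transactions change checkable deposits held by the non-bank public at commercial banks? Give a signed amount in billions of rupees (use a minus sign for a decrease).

Asset sale (to non-banks) 84 billion rupees: non-bank counterparties' bank balances fall → −84B.
Currency deposit 87 billion rupees: non-bank counterparties' bank balances rise → +87B.
OMO purchase (from banks) 50.5 billion rupees: the counterparty is a bank, so public deposits are unchanged → 0.
Net: −84 + 87 + 0 = +3 billion.

+3 billion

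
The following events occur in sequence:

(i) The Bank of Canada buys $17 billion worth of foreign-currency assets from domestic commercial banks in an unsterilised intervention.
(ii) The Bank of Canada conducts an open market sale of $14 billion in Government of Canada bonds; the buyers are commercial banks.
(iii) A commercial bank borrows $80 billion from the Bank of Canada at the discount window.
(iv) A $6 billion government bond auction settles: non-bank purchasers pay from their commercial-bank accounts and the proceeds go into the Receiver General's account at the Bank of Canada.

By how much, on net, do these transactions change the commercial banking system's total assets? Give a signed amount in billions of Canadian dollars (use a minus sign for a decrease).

Bank of Canada balance sheet:
  Assets:      Securities −$14B, Loans to banks +$80B, Foreign assets +$17B
  Liabilities: Bank reserves +$77B, Government deposits +$6B
Commercial banking system:
  Assets:      Reserves at CB +$77B, Securities +$14B, Foreign assets −$17B
  Liabilities: Checkable deposits −$6B, Borrowings from CB +$80B
Change in total bank assets = +$74 billion.

+$74 billion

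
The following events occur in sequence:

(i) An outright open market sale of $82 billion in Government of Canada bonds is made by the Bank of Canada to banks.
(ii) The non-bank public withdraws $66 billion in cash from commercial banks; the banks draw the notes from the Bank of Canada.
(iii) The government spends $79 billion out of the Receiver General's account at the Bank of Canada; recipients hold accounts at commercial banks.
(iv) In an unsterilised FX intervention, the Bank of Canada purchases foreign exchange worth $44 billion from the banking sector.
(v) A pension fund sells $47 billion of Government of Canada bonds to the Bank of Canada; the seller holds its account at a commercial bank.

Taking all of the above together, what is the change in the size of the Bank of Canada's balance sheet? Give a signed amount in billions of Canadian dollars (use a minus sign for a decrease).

OMO sale (to banks) $82 billion: a Bank of Canada asset is shed → −$82B.
Currency withdrawal $66 billion: only the composition of liabilities changes → 0.
Government spending $79 billion: only the composition of liabilities changes → 0.
FX purchase $44 billion: a Bank of Canada asset is acquired → +$44B.
Asset purchase (from non-banks) $47 billion: a Bank of Canada asset is acquired → +$47B.
Net: −82 + 0 + 0 + 44 + 47 = +$9 billion.

+$9 billion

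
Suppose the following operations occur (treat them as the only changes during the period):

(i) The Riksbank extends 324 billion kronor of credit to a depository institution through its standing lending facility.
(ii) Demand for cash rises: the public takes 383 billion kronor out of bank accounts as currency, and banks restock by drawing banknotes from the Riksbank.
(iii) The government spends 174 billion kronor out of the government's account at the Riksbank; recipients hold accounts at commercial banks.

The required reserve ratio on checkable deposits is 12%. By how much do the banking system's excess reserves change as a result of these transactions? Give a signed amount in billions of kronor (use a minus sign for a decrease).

+140.08 billion

Discount-window loan 324 billion kronor: reserves +324B, deposits 0.
Currency withdrawal 383 billion kronor: reserves −383B, deposits −383B.
Government spending 174 billion kronor: reserves +174B, deposits +174B.
Totals: Δreserves = +115B, Δdeposits = −209B.
Δrequired reserves = 12% × −209B = −25.08B.
Δexcess reserves = Δreserves − Δrequired = +115B − (−25.08B) = +140.08 billion.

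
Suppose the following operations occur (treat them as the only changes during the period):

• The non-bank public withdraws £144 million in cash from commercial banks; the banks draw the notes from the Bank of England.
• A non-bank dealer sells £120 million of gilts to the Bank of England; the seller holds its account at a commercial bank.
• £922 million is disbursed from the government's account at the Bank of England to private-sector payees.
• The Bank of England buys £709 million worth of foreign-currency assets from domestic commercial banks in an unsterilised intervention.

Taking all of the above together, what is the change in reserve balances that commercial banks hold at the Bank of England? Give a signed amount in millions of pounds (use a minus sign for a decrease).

+£1607 million

Bank of England balance sheet:
  Assets:      Securities +£120M, Foreign assets +£709M
  Liabilities: Bank reserves +£1607M, Currency in circulation +£144M, Government deposits −£922M
So the change in reserve balances that commercial banks hold at the Bank of England is +£1607 million.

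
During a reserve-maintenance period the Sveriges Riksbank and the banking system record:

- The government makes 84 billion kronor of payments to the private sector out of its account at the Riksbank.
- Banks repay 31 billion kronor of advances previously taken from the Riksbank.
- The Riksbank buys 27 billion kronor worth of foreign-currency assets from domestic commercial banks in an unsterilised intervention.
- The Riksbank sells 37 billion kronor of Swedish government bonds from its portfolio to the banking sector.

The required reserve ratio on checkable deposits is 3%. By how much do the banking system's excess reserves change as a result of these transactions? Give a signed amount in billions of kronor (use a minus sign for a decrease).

+40.48 billion

Government spending 84 billion kronor: reserves +84B, deposits +84B.
Discount-window repayment 31 billion kronor: reserves −31B, deposits 0.
FX purchase 27 billion kronor: reserves +27B, deposits 0.
OMO sale (to banks) 37 billion kronor: reserves −37B, deposits 0.
Totals: Δreserves = +43B, Δdeposits = +84B.
Δrequired reserves = 3% × +84B = +2.52B.
Δexcess reserves = Δreserves − Δrequired = +43B − (+2.52B) = +40.48 billion.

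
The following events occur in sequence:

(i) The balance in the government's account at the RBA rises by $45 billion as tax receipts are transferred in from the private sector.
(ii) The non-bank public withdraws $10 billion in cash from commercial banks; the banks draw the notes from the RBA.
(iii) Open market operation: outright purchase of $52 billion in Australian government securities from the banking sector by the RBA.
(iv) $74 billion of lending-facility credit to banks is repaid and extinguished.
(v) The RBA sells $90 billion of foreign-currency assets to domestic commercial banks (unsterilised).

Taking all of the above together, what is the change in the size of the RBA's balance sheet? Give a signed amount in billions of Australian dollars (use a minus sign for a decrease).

Government account inflow $45 billion: only the composition of liabilities changes → 0.
Currency withdrawal $10 billion: only the composition of liabilities changes → 0.
OMO purchase (from banks) $52 billion: an RBA asset is acquired → +$52B.
Discount-window repayment $74 billion: an RBA asset is shed → −$74B.
FX sale $90 billion: an RBA asset is shed → −$90B.
Net: 0 + 0 + 52 − 74 − 90 = -$112 billion.

-$112 billion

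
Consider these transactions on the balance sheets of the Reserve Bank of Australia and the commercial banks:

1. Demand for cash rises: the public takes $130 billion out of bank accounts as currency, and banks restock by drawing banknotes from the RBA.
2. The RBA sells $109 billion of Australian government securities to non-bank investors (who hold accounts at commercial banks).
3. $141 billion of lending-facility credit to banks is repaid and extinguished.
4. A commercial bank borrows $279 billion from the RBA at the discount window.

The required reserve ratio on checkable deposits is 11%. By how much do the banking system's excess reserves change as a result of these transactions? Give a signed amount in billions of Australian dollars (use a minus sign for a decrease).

Currency withdrawal $130 billion: reserves −$130B, deposits −$130B.
Asset sale (to non-banks) $109 billion: reserves −$109B, deposits −$109B.
Discount-window repayment $141 billion: reserves −$141B, deposits 0.
Discount-window loan $279 billion: reserves +$279B, deposits 0.
Totals: Δreserves = −$101B, Δdeposits = −$239B.
Δrequired reserves = 11% × −$239B = −$26.29B.
Δexcess reserves = Δreserves − Δrequired = −$101B − (−$26.29B) = -$74.71 billion.

-$74.71 billion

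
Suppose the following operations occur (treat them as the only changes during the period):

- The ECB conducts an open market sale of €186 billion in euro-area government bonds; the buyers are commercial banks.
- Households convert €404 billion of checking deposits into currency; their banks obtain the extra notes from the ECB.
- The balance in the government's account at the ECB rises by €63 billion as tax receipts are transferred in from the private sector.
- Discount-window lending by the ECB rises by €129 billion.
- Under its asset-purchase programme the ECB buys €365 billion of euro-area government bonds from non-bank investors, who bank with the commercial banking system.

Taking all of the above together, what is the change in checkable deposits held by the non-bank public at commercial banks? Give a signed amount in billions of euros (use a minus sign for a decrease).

-€102 billion

ECB balance sheet:
  Assets:      Securities +€179B, Loans to banks +€129B
  Liabilities: Bank reserves −€159B, Currency in circulation +€404B, Government deposits +€63B
Commercial banking system:
  Assets:      Reserves at CB −€159B, Securities +€186B
  Liabilities: Checkable deposits −€102B, Borrowings from CB +€129B
So the change in checkable deposits held by the non-bank public at commercial banks is -€102 billion.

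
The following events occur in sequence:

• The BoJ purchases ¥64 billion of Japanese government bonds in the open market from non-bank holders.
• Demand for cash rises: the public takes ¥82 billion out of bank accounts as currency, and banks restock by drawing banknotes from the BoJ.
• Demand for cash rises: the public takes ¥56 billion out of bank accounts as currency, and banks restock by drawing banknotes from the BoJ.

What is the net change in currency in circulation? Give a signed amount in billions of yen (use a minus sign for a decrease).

+¥138 billion

BoJ balance sheet:
  Assets:      Securities +¥64B
  Liabilities: Bank reserves −¥74B, Currency in circulation +¥138B
Commercial banking system:
  Assets:      Reserves at CB −¥74B
  Liabilities: Checkable deposits −¥74B
So the change in currency in circulation is +¥138 billion.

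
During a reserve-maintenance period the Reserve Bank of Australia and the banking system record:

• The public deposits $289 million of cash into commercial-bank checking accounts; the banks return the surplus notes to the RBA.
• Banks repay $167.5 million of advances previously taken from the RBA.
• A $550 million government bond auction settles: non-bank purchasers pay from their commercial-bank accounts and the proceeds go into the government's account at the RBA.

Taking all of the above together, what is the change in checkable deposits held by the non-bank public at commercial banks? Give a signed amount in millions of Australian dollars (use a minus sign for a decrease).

Currency deposit $289 million: non-bank counterparties' bank balances rise → +$289M.
Discount-window repayment $167.5 million: the counterparty is a bank, so public deposits are unchanged → 0.
Government account inflow $550 million: non-bank counterparties' bank balances fall → −$550M.
Net: 289 + 0 − 550 = -$261 million.

-$261 million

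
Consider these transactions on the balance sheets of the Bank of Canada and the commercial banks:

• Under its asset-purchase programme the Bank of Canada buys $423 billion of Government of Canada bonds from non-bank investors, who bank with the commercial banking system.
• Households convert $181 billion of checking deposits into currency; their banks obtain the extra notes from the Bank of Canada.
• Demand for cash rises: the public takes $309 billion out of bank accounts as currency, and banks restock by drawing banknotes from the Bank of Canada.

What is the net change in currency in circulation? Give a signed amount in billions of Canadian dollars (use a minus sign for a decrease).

+$490 billion

Bank of Canada balance sheet:
  Assets:      Securities +$423B
  Liabilities: Bank reserves −$67B, Currency in circulation +$490B
Commercial banking system:
  Assets:      Reserves at CB −$67B
  Liabilities: Checkable deposits −$67B
So the change in currency in circulation is +$490 billion.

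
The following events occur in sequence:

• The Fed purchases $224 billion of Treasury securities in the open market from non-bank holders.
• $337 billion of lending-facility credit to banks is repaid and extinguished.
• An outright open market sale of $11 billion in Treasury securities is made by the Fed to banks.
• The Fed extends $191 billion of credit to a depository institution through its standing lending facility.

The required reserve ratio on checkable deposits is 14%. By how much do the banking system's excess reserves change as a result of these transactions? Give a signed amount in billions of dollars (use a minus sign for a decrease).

Asset purchase (from non-banks) $224 billion: reserves +$224B, deposits +$224B.
Discount-window repayment $337 billion: reserves −$337B, deposits 0.
OMO sale (to banks) $11 billion: reserves −$11B, deposits 0.
Discount-window loan $191 billion: reserves +$191B, deposits 0.
Totals: Δreserves = +$67B, Δdeposits = +$224B.
Δrequired reserves = 14% × +$224B = +$31.36B.
Δexcess reserves = Δreserves − Δrequired = +$67B − (+$31.36B) = +$35.64 billion.

+$35.64 billion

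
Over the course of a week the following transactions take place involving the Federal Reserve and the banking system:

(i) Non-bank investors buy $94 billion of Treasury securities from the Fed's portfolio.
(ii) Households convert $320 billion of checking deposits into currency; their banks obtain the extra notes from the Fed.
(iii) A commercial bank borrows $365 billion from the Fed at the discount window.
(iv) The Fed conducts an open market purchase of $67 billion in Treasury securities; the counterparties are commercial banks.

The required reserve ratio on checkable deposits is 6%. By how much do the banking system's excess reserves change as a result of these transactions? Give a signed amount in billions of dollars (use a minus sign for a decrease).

Asset sale (to non-banks) $94 billion: reserves −$94B, deposits −$94B.
Currency withdrawal $320 billion: reserves −$320B, deposits −$320B.
Discount-window loan $365 billion: reserves +$365B, deposits 0.
OMO purchase (from banks) $67 billion: reserves +$67B, deposits 0.
Totals: Δreserves = +$18B, Δdeposits = −$414B.
Δrequired reserves = 6% × −$414B = −$24.84B.
Δexcess reserves = Δreserves − Δrequired = +$18B − (−$24.84B) = +$42.84 billion.

+$42.84 billion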